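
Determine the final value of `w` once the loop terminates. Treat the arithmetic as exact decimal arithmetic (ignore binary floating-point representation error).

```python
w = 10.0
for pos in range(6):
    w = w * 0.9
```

Let's trace through this code step by step.

Initialize: w = 10.0
Entering loop: for pos in range(6):
After iteration 1: pos = 0, w = 9.0
After iteration 2: pos = 1, w = 8.1
After iteration 3: pos = 2, w = 7.29
After iteration 4: pos = 3, w = 6.561
After iteration 5: pos = 4, w = 5.9049
After iteration 6: pos = 5, w = 5.31441
Loop ends.

Final answer: 5.31441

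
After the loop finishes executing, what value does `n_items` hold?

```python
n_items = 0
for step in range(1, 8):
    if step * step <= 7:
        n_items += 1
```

Let's trace through this code step by step.

Initialize: n_items = 0
Entering loop: for step in range(1, 8):
After iteration 1: step = 1, n_items = 1
After iteration 2: step = 2, n_items = 2
After iteration 3: step = 3, n_items = 2
After iteration 4: step = 4, n_items = 2
After iteration 5: step = 5, n_items = 2
After iteration 6: step = 6, n_items = 2
After iteration 7: step = 7, n_items = 2
Loop ends.

Final answer: 2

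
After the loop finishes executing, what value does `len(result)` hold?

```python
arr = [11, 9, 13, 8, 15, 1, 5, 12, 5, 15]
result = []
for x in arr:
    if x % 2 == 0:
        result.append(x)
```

Let's trace through this code step by step.

Initialize: arr = [11, 9, 13, 8, 15, 1, 5, 12, 5, 15]
Initialize: result = []
Entering loop: for x in arr:
After iteration 1: x = 11, result = []
After iteration 2: x = 9, result = []
After iteration 3: x = 13, result = []
After iteration 4: x = 8, result = [8]
After iteration 5: x = 15, result = [8]
After iteration 6: x = 1, result = [8]
After iteration 7: x = 5, result = [8]
After iteration 8: x = 12, result = [8, 12]
After iteration 9: x = 5, result = [8, 12]
After iteration 10: x = 15, result = [8, 12]
Loop ends.
len(result) = 2

Final answer: 2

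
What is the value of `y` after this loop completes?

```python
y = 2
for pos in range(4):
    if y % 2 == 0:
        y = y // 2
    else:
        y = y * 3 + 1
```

Let's trace through this code step by step.

Initialize: y = 2
Entering loop: for pos in range(4):
After iteration 1: pos = 0, y = 1
After iteration 2: pos = 1, y = 4
After iteration 3: pos = 2, y = 2
After iteration 4: pos = 3, y = 1
Loop ends.

Final answer: 1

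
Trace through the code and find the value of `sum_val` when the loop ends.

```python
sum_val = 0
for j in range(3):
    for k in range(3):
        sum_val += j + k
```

Let's trace through this code step by step.

Initialize: sum_val = 0
Entering loop: for j in range(3):
After iteration 1: j = 0, sum_val = 3
After iteration 2: j = 1, sum_val = 9
After iteration 3: j = 2, sum_val = 18
Loop ends.

Final answer: 18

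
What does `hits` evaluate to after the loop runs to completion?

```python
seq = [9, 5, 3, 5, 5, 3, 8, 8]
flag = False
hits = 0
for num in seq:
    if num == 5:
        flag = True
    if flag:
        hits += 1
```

Let's trace through this code step by step.

Initialize: seq = [9, 5, 3, 5, 5, 3, 8, 8]
Initialize: flag = False
Initialize: hits = 0
Entering loop: for num in seq:
After iteration 1: num = 9, flag = False, hits = 0
After iteration 2: num = 5, flag = True, hits = 1
After iteration 3: num = 3, flag = True, hits = 2
After iteration 4: num = 5, flag = True, hits = 3
After iteration 5: num = 5, flag = True, hits = 4
After iteration 6: num = 3, flag = True, hits = 5
After iteration 7: num = 8, flag = True, hits = 6
After iteration 8: num = 8, flag = True, hits = 7
Loop ends.

Final answer: 7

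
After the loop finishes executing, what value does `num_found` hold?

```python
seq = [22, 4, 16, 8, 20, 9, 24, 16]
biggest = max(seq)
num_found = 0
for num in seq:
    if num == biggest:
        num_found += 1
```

Let's trace through this code step by step.

Initialize: seq = [22, 4, 16, 8, 20, 9, 24, 16]
Initialize: biggest = 24
Initialize: num_found = 0
Entering loop: for num in seq:
After iteration 1: num = 22, num_found = 0
After iteration 2: num = 4, num_found = 0
After iteration 3: num = 16, num_found = 0
After iteration 4: num = 8, num_found = 0
After iteration 5: num = 20, num_found = 0
After iteration 6: num = 9, num_found = 0
After iteration 7: num = 24, num_found = 1
After iteration 8: num = 16, num_found = 1
Loop ends.

Final answer: 1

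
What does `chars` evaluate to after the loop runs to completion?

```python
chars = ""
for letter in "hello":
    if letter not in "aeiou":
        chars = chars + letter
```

Let's trace through this code step by step.

Initialize: chars = ''
Entering loop: for letter in "hello":
After iteration 1: letter = 'h', chars = 'h'
After iteration 2: letter = 'e', chars = 'h'
After iteration 3: letter = 'l', chars = 'hl'
After iteration 4: letter = 'l', chars = 'hll'
After iteration 5: letter = 'o', chars = 'hll'
Loop ends.

Final answer: 'hll'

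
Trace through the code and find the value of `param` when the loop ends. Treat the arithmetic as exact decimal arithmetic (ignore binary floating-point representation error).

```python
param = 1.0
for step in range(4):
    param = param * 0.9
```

Let's trace through this code step by step.

Initialize: param = 1.0
Entering loop: for step in range(4):
After iteration 1: step = 0, param = 0.9
After iteration 2: step = 1, param = 0.81
After iteration 3: step = 2, param = 0.729
After iteration 4: step = 3, param = 0.6561
Loop ends.

Final answer: 0.6561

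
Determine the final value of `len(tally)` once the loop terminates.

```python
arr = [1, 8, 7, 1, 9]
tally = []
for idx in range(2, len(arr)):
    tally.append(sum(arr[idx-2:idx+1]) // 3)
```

Let's trace through this code step by step.

Initialize: arr = [1, 8, 7, 1, 9]
Initialize: tally = []
Entering loop: for idx in range(2, len(arr)):
After iteration 1: idx = 2, tally = [5]
After iteration 2: idx = 3, tally = [5, 5]
After iteration 3: idx = 4, tally = [5, 5, 5]
Loop ends.
len(tally) = 3

Final answer: 3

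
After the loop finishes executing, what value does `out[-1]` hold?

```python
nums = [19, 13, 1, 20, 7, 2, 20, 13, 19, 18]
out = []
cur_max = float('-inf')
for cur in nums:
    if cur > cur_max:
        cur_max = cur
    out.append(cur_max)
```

Let's trace through this code step by step.

Initialize: nums = [19, 13, 1, 20, 7, 2, 20, 13, 19, 18]
Initialize: out = []
Initialize: cur_max = -inf
Entering loop: for cur in nums:
After iteration 1: cur = 19, out = [19], cur_max = 19
After iteration 2: cur = 13, out = [19, 19], cur_max = 19
After iteration 3: cur = 1, out = [19, 19, 19], cur_max = 19
After iteration 4: cur = 20, out = [19, 19, 19, 20], cur_max = 20
After iteration 5: cur = 7, out = [19, 19, 19, 20, 20], cur_max = 20
After iteration 6: cur = 2, out = [19, 19, 19, 20, 20, 20], cur_max = 20
After iteration 7: cur = 20, out = [19, 19, 19, 20, 20, 20, 20], cur_max = 20
After iteration 8: cur = 13, out = [19, 19, 19, 20, 20, 20, 20, 20], cur_max = 20
After iteration 9: cur = 19, out = [19, 19, 19, 20, 20, 20, 20, 20, 20], cur_max = 20
After iteration 10: cur = 18, out = [19, 19, 19, 20, 20, 20, 20, 20, 20, 20], cur_max = 20
Loop ends.
out[-1] = 20

Final answer: 20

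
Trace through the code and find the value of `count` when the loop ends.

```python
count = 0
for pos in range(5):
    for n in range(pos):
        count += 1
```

Let's trace through this code step by step.

Initialize: count = 0
Entering loop: for pos in range(5):
After iteration 1: pos = 0, count = 0
After iteration 2: pos = 1, count = 1, n = 0
After iteration 3: pos = 2, count = 3, n = 1
After iteration 4: pos = 3, count = 6, n = 2
After iteration 5: pos = 4, count = 10, n = 3
Loop ends.

Final answer: 10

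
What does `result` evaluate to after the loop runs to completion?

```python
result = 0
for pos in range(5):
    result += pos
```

Let's trace through this code step by step.

Initialize: result = 0
Entering loop: for pos in range(5):
After iteration 1: pos = 0, result = 0
After iteration 2: pos = 1, result = 1
After iteration 3: pos = 2, result = 3
After iteration 4: pos = 3, result = 6
After iteration 5: pos = 4, result = 10
Loop ends.

Final answer: 10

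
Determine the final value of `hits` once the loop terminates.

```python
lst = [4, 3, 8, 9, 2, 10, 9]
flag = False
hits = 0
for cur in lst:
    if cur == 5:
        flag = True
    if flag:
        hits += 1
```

Let's trace through this code step by step.

Initialize: lst = [4, 3, 8, 9, 2, 10, 9]
Initialize: flag = False
Initialize: hits = 0
Entering loop: for cur in lst:
After iteration 1: cur = 4, hits = 0
After iteration 2: cur = 3, hits = 0
After iteration 3: cur = 8, hits = 0
After iteration 4: cur = 9, hits = 0
After iteration 5: cur = 2, hits = 0
After iteration 6: cur = 10, hits = 0
After iteration 7: cur = 9, hits = 0
Loop ends.

Final answer: 0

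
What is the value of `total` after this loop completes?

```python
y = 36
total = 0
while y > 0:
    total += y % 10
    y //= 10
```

Let's trace through this code step by step.

Initialize: y = 36
Initialize: total = 0
Entering loop: while y > 0:
After iteration 1: y = 3, total = 6
After iteration 2: y = 0, total = 9
Loop ends.

Final answer: 9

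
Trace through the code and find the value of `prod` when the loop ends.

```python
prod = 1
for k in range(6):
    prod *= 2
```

Let's trace through this code step by step.

Initialize: prod = 1
Entering loop: for k in range(6):
After iteration 1: k = 0, prod = 2
After iteration 2: k = 1, prod = 4
After iteration 3: k = 2, prod = 8
After iteration 4: k = 3, prod = 16
After iteration 5: k = 4, prod = 32
After iteration 6: k = 5, prod = 64
Loop ends.

Final answer: 64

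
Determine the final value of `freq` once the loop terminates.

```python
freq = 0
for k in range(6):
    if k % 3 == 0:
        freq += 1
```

Let's trace through this code step by step.

Initialize: freq = 0
Entering loop: for k in range(6):
After iteration 1: k = 0, freq = 1
After iteration 2: k = 1, freq = 1
After iteration 3: k = 2, freq = 1
After iteration 4: k = 3, freq = 2
After iteration 5: k = 4, freq = 2
After iteration 6: k = 5, freq = 2
Loop ends.

Final answer: 2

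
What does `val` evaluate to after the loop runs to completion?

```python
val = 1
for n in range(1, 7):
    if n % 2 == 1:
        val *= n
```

Let's trace through this code step by step.

Initialize: val = 1
Entering loop: for n in range(1, 7):
After iteration 1: n = 1, val = 1
After iteration 2: n = 2, val = 1
After iteration 3: n = 3, val = 3
After iteration 4: n = 4, val = 3
After iteration 5: n = 5, val = 15
After iteration 6: n = 6, val = 15
Loop ends.

Final answer: 15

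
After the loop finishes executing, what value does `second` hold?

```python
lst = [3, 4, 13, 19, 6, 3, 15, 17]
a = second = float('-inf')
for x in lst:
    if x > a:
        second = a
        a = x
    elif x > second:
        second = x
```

Let's trace through this code step by step.

Initialize: lst = [3, 4, 13, 19, 6, 3, 15, 17]
Initialize: a = -inf
Initialize: second = -inf
Entering loop: for x in lst:
After iteration 1: x = 3, a = 3, second = -inf
After iteration 2: x = 4, a = 4, second = 3
After iteration 3: x = 13, a = 13, second = 4
After iteration 4: x = 19, a = 19, second = 13
After iteration 5: x = 6, a = 19, second = 13
After iteration 6: x = 3, a = 19, second = 13
After iteration 7: x = 15, a = 19, second = 15
After iteration 8: x = 17, a = 19, second = 17
Loop ends.

Final answer: 17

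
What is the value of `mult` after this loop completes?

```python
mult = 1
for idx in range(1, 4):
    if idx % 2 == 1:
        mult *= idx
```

Let's trace through this code step by step.

Initialize: mult = 1
Entering loop: for idx in range(1, 4):
After iteration 1: idx = 1, mult = 1
After iteration 2: idx = 2, mult = 1
After iteration 3: idx = 3, mult = 3
Loop ends.

Final answer: 3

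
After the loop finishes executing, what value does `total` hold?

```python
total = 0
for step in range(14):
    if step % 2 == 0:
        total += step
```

Let's trace through this code step by step.

Initialize: total = 0
Entering loop: for step in range(14):
After iteration 1: step = 0, total = 0
After iteration 2: step = 1, total = 0
After iteration 3: step = 2, total = 2
After iteration 4: step = 3, total = 2
After iteration 5: step = 4, total = 6
After iteration 6: step = 5, total = 6
After iteration 7: step = 6, total = 12
After iteration 8: step = 7, total = 12
After iteration 9: step = 8, total = 20
After iteration 10: step = 9, total = 20
After iteration 11: step = 10, total = 30
After iteration 12: step = 11, total = 30
After iteration 13: step = 12, total = 42
After iteration 14: step = 13, total = 42
Loop ends.

Final answer: 42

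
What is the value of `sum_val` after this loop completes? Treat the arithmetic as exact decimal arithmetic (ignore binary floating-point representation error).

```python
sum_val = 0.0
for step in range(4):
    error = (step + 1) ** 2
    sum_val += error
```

Let's trace through this code step by step.

Initialize: sum_val = 0.0
Entering loop: for step in range(4):
After iteration 1: step = 0, sum_val = 1.0, error = 1
After iteration 2: step = 1, sum_val = 5.0, error = 4
After iteration 3: step = 2, sum_val = 14.0, error = 9
After iteration 4: step = 3, sum_val = 30.0, error = 16
Loop ends.

Final answer: 30.0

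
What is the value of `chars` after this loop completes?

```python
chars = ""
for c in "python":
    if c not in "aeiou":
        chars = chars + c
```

Let's trace through this code step by step.

Initialize: chars = ''
Entering loop: for c in "python":
After iteration 1: c = 'p', chars = 'p'
After iteration 2: c = 'y', chars = 'py'
After iteration 3: c = 't', chars = 'pyt'
After iteration 4: c = 'h', chars = 'pyth'
After iteration 5: c = 'o', chars = 'pyth'
After iteration 6: c = 'n', chars = 'pythn'
Loop ends.

Final answer: 'pythn'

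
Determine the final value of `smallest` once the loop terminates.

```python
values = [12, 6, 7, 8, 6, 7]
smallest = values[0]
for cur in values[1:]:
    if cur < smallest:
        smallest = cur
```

Let's trace through this code step by step.

Initialize: values = [12, 6, 7, 8, 6, 7]
Initialize: smallest = 12
Entering loop: for cur in values[1:]:
After iteration 1: cur = 6, smallest = 6
After iteration 2: cur = 7, smallest = 6
After iteration 3: cur = 8, smallest = 6
After iteration 4: cur = 6, smallest = 6
After iteration 5: cur = 7, smallest = 6
Loop ends.

Final answer: 6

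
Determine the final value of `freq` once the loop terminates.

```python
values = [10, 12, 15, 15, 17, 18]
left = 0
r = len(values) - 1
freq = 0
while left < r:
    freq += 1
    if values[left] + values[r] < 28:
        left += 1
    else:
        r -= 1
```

Let's trace through this code step by step.

Initialize: values = [10, 12, 15, 15, 17, 18]
Initialize: left = 0
Initialize: r = 5
Initialize: freq = 0
Entering loop: while left < r:
After iteration 1: left = 0, r = 4, freq = 1
After iteration 2: left = 1, r = 4, freq = 2
After iteration 3: left = 1, r = 3, freq = 3
After iteration 4: left = 2, r = 3, freq = 4
After iteration 5: left = 2, r = 2, freq = 5
Loop ends.

Final answer: 5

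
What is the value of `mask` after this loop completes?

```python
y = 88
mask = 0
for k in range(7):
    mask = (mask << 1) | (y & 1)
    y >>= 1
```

Let's trace through this code step by step.

Initialize: y = 88
Initialize: mask = 0
Entering loop: for k in range(7):
After iteration 1: k = 0, y = 44, mask = 0
After iteration 2: k = 1, y = 22, mask = 0
After iteration 3: k = 2, y = 11, mask = 0
After iteration 4: k = 3, y = 5, mask = 1
After iteration 5: k = 4, y = 2, mask = 3
After iteration 6: k = 5, y = 1, mask = 6
After iteration 7: k = 6, y = 0, mask = 13
Loop ends.

Final answer: 13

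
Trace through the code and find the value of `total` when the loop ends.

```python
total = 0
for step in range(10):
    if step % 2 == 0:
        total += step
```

Let's trace through this code step by step.

Initialize: total = 0
Entering loop: for step in range(10):
After iteration 1: step = 0, total = 0
After iteration 2: step = 1, total = 0
After iteration 3: step = 2, total = 2
After iteration 4: step = 3, total = 2
After iteration 5: step = 4, total = 6
After iteration 6: step = 5, total = 6
After iteration 7: step = 6, total = 12
After iteration 8: step = 7, total = 12
After iteration 9: step = 8, total = 20
After iteration 10: step = 9, total = 20
Loop ends.

Final answer: 20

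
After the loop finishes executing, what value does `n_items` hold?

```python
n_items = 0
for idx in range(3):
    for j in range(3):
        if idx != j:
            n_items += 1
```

Let's trace through this code step by step.

Initialize: n_items = 0
Entering loop: for idx in range(3):
After iteration 1: idx = 0, n_items = 2
After iteration 2: idx = 1, n_items = 4
After iteration 3: idx = 2, n_items = 6
Loop ends.

Final answer: 6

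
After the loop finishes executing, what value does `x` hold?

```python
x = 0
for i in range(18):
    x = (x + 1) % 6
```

Let's trace through this code step by step.

Initialize: x = 0
Entering loop: for i in range(18):
After iteration 1: i = 0, x = 1
After iteration 2: i = 1, x = 2
After iteration 3: i = 2, x = 3
After iteration 4: i = 3, x = 4
After iteration 5: i = 4, x = 5
After iteration 6: i = 5, x = 0
After iteration 7: i = 6, x = 1
After iteration 8: i = 7, x = 2
After iteration 9: i = 8, x = 3
After iteration 10: i = 9, x = 4
After iteration 11: i = 10, x = 5
After iteration 12: i = 11, x = 0
After iteration 13: i = 12, x = 1
After iteration 14: i = 13, x = 2
After iteration 15: i = 14, x = 3
After iteration 16: i = 15, x = 4
After iteration 17: i = 16, x = 5
After iteration 18: i = 17, x = 0
Loop ends.

Final answer: 0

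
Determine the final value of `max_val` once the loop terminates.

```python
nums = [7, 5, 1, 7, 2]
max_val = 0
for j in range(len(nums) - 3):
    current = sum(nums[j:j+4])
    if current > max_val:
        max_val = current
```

Let's trace through this code step by step.

Initialize: nums = [7, 5, 1, 7, 2]
Initialize: max_val = 0
Entering loop: for j in range(len(nums) - 3):
After iteration 1: j = 0, max_val = 20, current = 20
After iteration 2: j = 1, max_val = 20, current = 15
Loop ends.

Final answer: 20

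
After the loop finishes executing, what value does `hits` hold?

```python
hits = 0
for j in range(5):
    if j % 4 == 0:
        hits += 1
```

Let's trace through this code step by step.

Initialize: hits = 0
Entering loop: for j in range(5):
After iteration 1: j = 0, hits = 1
After iteration 2: j = 1, hits = 1
After iteration 3: j = 2, hits = 1
After iteration 4: j = 3, hits = 1
After iteration 5: j = 4, hits = 2
Loop ends.

Final answer: 2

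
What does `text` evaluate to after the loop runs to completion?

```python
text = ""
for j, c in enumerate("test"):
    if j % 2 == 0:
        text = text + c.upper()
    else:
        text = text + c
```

Let's trace through this code step by step.

Initialize: text = ''
Entering loop: for j, c in enumerate("test"):
After iteration 1: j = 0, c = 't', text = 'T'
After iteration 2: j = 1, c = 'e', text = 'Te'
After iteration 3: j = 2, c = 's', text = 'TeS'
After iteration 4: j = 3, c = 't', text = 'TeSt'
Loop ends.

Final answer: 'TeSt'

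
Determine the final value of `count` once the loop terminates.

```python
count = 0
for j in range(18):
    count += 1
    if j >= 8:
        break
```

Let's trace through this code step by step.

Initialize: count = 0
Entering loop: for j in range(18):
After iteration 1: j = 0, count = 1
After iteration 2: j = 1, count = 2
After iteration 3: j = 2, count = 3
After iteration 4: j = 3, count = 4
After iteration 5: j = 4, count = 5
After iteration 6: j = 5, count = 6
After iteration 7: j = 6, count = 7
After iteration 8: j = 7, count = 8
After iteration 9: j = 8, count = 9
Loop ends.

Final answer: 9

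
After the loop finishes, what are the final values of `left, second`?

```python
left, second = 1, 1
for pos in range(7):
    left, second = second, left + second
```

Let's trace through this code step by step.

Initialize: left = 1
Initialize: second = 1
Entering loop: for pos in range(7):
After iteration 1: pos = 0, left = 1, second = 2
After iteration 2: pos = 1, left = 2, second = 3
After iteration 3: pos = 2, left = 3, second = 5
After iteration 4: pos = 3, left = 5, second = 8
After iteration 5: pos = 4, left = 8, second = 13
After iteration 6: pos = 5, left = 13, second = 21
After iteration 7: pos = 6, left = 21, second = 34
Loop ends.

Final answer: 21, 34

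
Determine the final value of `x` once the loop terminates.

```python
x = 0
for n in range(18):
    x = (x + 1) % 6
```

Let's trace through this code step by step.

Initialize: x = 0
Entering loop: for n in range(18):
After iteration 1: n = 0, x = 1
After iteration 2: n = 1, x = 2
After iteration 3: n = 2, x = 3
After iteration 4: n = 3, x = 4
After iteration 5: n = 4, x = 5
After iteration 6: n = 5, x = 0
After iteration 7: n = 6, x = 1
After iteration 8: n = 7, x = 2
After iteration 9: n = 8, x = 3
After iteration 10: n = 9, x = 4
After iteration 11: n = 10, x = 5
After iteration 12: n = 11, x = 0
After iteration 13: n = 12, x = 1
After iteration 14: n = 13, x = 2
After iteration 15: n = 14, x = 3
After iteration 16: n = 15, x = 4
After iteration 17: n = 16, x = 5
After iteration 18: n = 17, x = 0
Loop ends.

Final answer: 0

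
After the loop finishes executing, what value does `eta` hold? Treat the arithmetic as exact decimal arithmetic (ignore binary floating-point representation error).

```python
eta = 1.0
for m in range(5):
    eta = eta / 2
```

Let's trace through this code step by step.

Initialize: eta = 1.0
Entering loop: for m in range(5):
After iteration 1: m = 0, eta = 0.5
After iteration 2: m = 1, eta = 0.25
After iteration 3: m = 2, eta = 0.125
After iteration 4: m = 3, eta = 0.0625
After iteration 5: m = 4, eta = 0.03125
Loop ends.

Final answer: 0.03125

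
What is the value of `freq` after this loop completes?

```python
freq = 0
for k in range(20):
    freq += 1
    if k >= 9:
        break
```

Let's trace through this code step by step.

Initialize: freq = 0
Entering loop: for k in range(20):
After iteration 1: k = 0, freq = 1
After iteration 2: k = 1, freq = 2
After iteration 3: k = 2, freq = 3
After iteration 4: k = 3, freq = 4
After iteration 5: k = 4, freq = 5
After iteration 6: k = 5, freq = 6
After iteration 7: k = 6, freq = 7
After iteration 8: k = 7, freq = 8
After iteration 9: k = 8, freq = 9
After iteration 10: k = 9, freq = 10
Loop ends.

Final answer: 10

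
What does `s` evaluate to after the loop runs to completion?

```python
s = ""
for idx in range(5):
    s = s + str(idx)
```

Let's trace through this code step by step.

Initialize: s = ''
Entering loop: for idx in range(5):
After iteration 1: idx = 0, s = '0'
After iteration 2: idx = 1, s = '01'
After iteration 3: idx = 2, s = '012'
After iteration 4: idx = 3, s = '0123'
After iteration 5: idx = 4, s = '01234'
Loop ends.

Final answer: '01234'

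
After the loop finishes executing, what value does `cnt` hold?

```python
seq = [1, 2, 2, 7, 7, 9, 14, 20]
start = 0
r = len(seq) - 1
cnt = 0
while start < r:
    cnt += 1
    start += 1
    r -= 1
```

Let's trace through this code step by step.

Initialize: seq = [1, 2, 2, 7, 7, 9, 14, 20]
Initialize: start = 0
Initialize: r = 7
Initialize: cnt = 0
Entering loop: while start < r:
After iteration 1: start = 1, r = 6, cnt = 1
After iteration 2: start = 2, r = 5, cnt = 2
After iteration 3: start = 3, r = 4, cnt = 3
After iteration 4: start = 4, r = 3, cnt = 4
Loop ends.

Final answer: 4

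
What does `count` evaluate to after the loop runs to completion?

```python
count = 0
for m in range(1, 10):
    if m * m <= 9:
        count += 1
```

Let's trace through this code step by step.

Initialize: count = 0
Entering loop: for m in range(1, 10):
After iteration 1: m = 1, count = 1
After iteration 2: m = 2, count = 2
After iteration 3: m = 3, count = 3
After iteration 4: m = 4, count = 3
After iteration 5: m = 5, count = 3
After iteration 6: m = 6, count = 3
After iteration 7: m = 7, count = 3
After iteration 8: m = 8, count = 3
After iteration 9: m = 9, count = 3
Loop ends.

Final answer: 3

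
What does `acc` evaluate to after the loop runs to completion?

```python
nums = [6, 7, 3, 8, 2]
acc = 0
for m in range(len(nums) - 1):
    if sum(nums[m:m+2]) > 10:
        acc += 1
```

Let's trace through this code step by step.

Initialize: nums = [6, 7, 3, 8, 2]
Initialize: acc = 0
Entering loop: for m in range(len(nums) - 1):
After iteration 1: m = 0, acc = 1
After iteration 2: m = 1, acc = 1
After iteration 3: m = 2, acc = 2
After iteration 4: m = 3, acc = 2
Loop ends.

Final answer: 2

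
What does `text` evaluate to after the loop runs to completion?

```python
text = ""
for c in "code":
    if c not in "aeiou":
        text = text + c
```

Let's trace through this code step by step.

Initialize: text = ''
Entering loop: for c in "code":
After iteration 1: c = 'c', text = 'c'
After iteration 2: c = 'o', text = 'c'
After iteration 3: c = 'd', text = 'cd'
After iteration 4: c = 'e', text = 'cd'
Loop ends.

Final answer: 'cd'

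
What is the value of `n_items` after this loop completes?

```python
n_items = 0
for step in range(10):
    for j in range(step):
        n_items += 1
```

Let's trace through this code step by step.

Initialize: n_items = 0
Entering loop: for step in range(10):
After iteration 1: step = 0, n_items = 0
After iteration 2: step = 1, n_items = 1, j = 0
After iteration 3: step = 2, n_items = 3, j = 1
After iteration 4: step = 3, n_items = 6, j = 2
After iteration 5: step = 4, n_items = 10, j = 3
After iteration 6: step = 5, n_items = 15, j = 4
After iteration 7: step = 6, n_items = 21, j = 5
After iteration 8: step = 7, n_items = 28, j = 6
After iteration 9: step = 8, n_items = 36, j = 7
After iteration 10: step = 9, n_items = 45, j = 8
Loop ends.

Final answer: 45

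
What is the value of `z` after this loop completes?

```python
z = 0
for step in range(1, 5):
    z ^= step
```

Let's trace through this code step by step.

Initialize: z = 0
Entering loop: for step in range(1, 5):
After iteration 1: step = 1, z = 1
After iteration 2: step = 2, z = 3
After iteration 3: step = 3, z = 0
After iteration 4: step = 4, z = 4
Loop ends.

Final answer: 4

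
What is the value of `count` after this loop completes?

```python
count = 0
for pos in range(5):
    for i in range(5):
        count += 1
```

Let's trace through this code step by step.

Initialize: count = 0
Entering loop: for pos in range(5):
After iteration 1: pos = 0, count = 5
After iteration 2: pos = 1, count = 10
After iteration 3: pos = 2, count = 15
After iteration 4: pos = 3, count = 20
After iteration 5: pos = 4, count = 25
Loop ends.

Final answer: 25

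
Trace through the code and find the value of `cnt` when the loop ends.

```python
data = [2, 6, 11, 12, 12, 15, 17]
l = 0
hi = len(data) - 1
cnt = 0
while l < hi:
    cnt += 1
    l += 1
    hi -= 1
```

Let's trace through this code step by step.

Initialize: data = [2, 6, 11, 12, 12, 15, 17]
Initialize: l = 0
Initialize: hi = 6
Initialize: cnt = 0
Entering loop: while l < hi:
After iteration 1: l = 1, hi = 5, cnt = 1
After iteration 2: l = 2, hi = 4, cnt = 2
After iteration 3: l = 3, hi = 3, cnt = 3
Loop ends.

Final answer: 3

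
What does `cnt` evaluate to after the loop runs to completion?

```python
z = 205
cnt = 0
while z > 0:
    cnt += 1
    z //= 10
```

Let's trace through this code step by step.

Initialize: z = 205
Initialize: cnt = 0
Entering loop: while z > 0:
After iteration 1: z = 20, cnt = 1
After iteration 2: z = 2, cnt = 2
After iteration 3: z = 0, cnt = 3
Loop ends.

Final answer: 3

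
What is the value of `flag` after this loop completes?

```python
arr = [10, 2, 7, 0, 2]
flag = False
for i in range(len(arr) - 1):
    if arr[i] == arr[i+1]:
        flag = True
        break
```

Let's trace through this code step by step.

Initialize: arr = [10, 2, 7, 0, 2]
Initialize: flag = False
Entering loop: for i in range(len(arr) - 1):
After iteration 1: i = 0, flag = False
After iteration 2: i = 1, flag = False
After iteration 3: i = 2, flag = False
After iteration 4: i = 3, flag = False
Loop ends.

Final answer: False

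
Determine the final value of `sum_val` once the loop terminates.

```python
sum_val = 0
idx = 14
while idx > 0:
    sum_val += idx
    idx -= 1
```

Let's trace through this code step by step.

Initialize: sum_val = 0
Initialize: idx = 14
Entering loop: while idx > 0:
After iteration 1: sum_val = 14, idx = 13
After iteration 2: sum_val = 27, idx = 12
After iteration 3: sum_val = 39, idx = 11
After iteration 4: sum_val = 50, idx = 10
After iteration 5: sum_val = 60, idx = 9
After iteration 6: sum_val = 69, idx = 8
After iteration 7: sum_val = 77, idx = 7
After iteration 8: sum_val = 84, idx = 6
After iteration 9: sum_val = 90, idx = 5
After iteration 10: sum_val = 95, idx = 4
After iteration 11: sum_val = 99, idx = 3
After iteration 12: sum_val = 102, idx = 2
After iteration 13: sum_val = 104, idx = 1
After iteration 14: sum_val = 105, idx = 0
Loop ends.

Final answer: 105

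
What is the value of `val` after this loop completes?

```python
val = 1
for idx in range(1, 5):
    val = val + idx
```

Let's trace through this code step by step.

Initialize: val = 1
Entering loop: for idx in range(1, 5):
After iteration 1: idx = 1, val = 2
After iteration 2: idx = 2, val = 4
After iteration 3: idx = 3, val = 7
After iteration 4: idx = 4, val = 11
Loop ends.

Final answer: 11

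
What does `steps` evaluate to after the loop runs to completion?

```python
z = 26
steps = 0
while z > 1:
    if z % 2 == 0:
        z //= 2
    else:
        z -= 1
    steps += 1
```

Let's trace through this code step by step.

Initialize: z = 26
Initialize: steps = 0
Entering loop: while z > 1:
After iteration 1: z = 13, steps = 1
After iteration 2: z = 12, steps = 2
After iteration 3: z = 6, steps = 3
After iteration 4: z = 3, steps = 4
After iteration 5: z = 2, steps = 5
After iteration 6: z = 1, steps = 6
Loop ends.

Final answer: 6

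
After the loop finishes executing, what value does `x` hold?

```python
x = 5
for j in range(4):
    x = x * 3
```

Let's trace through this code step by step.

Initialize: x = 5
Entering loop: for j in range(4):
After iteration 1: j = 0, x = 15
After iteration 2: j = 1, x = 45
After iteration 3: j = 2, x = 135
After iteration 4: j = 3, x = 405
Loop ends.

Final answer: 405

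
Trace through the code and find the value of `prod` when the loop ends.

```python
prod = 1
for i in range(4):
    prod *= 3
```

Let's trace through this code step by step.

Initialize: prod = 1
Entering loop: for i in range(4):
After iteration 1: i = 0, prod = 3
After iteration 2: i = 1, prod = 9
After iteration 3: i = 2, prod = 27
After iteration 4: i = 3, prod = 81
Loop ends.

Final answer: 81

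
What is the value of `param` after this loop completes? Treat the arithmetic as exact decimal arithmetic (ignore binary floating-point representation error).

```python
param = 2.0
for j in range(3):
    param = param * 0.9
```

Let's trace through this code step by step.

Initialize: param = 2.0
Entering loop: for j in range(3):
After iteration 1: j = 0, param = 1.8
After iteration 2: j = 1, param = 1.62
After iteration 3: j = 2, param = 1.458
Loop ends.

Final answer: 1.458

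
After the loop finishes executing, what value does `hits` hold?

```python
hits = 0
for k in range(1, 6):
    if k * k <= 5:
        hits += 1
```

Let's trace through this code step by step.

Initialize: hits = 0
Entering loop: for k in range(1, 6):
After iteration 1: k = 1, hits = 1
After iteration 2: k = 2, hits = 2
After iteration 3: k = 3, hits = 2
After iteration 4: k = 4, hits = 2
After iteration 5: k = 5, hits = 2
Loop ends.

Final answer: 2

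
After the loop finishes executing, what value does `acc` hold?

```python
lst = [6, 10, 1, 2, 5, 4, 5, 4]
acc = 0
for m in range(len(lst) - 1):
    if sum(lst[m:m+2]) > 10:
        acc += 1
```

Let's trace through this code step by step.

Initialize: lst = [6, 10, 1, 2, 5, 4, 5, 4]
Initialize: acc = 0
Entering loop: for m in range(len(lst) - 1):
After iteration 1: m = 0, acc = 1
After iteration 2: m = 1, acc = 2
After iteration 3: m = 2, acc = 2
After iteration 4: m = 3, acc = 2
After iteration 5: m = 4, acc = 2
After iteration 6: m = 5, acc = 2
After iteration 7: m = 6, acc = 2
Loop ends.

Final answer: 2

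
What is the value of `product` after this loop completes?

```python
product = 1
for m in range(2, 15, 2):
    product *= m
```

Let's trace through this code step by step.

Initialize: product = 1
Entering loop: for m in range(2, 15, 2):
After iteration 1: m = 2, product = 2
After iteration 2: m = 4, product = 8
After iteration 3: m = 6, product = 48
After iteration 4: m = 8, product = 384
After iteration 5: m = 10, product = 3840
After iteration 6: m = 12, product = 46080
After iteration 7: m = 14, product = 645120
Loop ends.

Final answer: 645120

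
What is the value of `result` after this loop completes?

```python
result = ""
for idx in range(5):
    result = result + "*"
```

Let's trace through this code step by step.

Initialize: result = ''
Entering loop: for idx in range(5):
After iteration 1: idx = 0, result = '*'
After iteration 2: idx = 1, result = '**'
After iteration 3: idx = 2, result = '***'
After iteration 4: idx = 3, result = '****'
After iteration 5: idx = 4, result = '*****'
Loop ends.

Final answer: '*****'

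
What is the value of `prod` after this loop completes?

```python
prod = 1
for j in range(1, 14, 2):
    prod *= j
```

Let's trace through this code step by step.

Initialize: prod = 1
Entering loop: for j in range(1, 14, 2):
After iteration 1: j = 1, prod = 1
After iteration 2: j = 3, prod = 3
After iteration 3: j = 5, prod = 15
After iteration 4: j = 7, prod = 105
After iteration 5: j = 9, prod = 945
After iteration 6: j = 11, prod = 10395
After iteration 7: j = 13, prod = 135135
Loop ends.

Final answer: 135135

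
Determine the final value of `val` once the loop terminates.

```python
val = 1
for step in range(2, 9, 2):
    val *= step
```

Let's trace through this code step by step.

Initialize: val = 1
Entering loop: for step in range(2, 9, 2):
After iteration 1: step = 2, val = 2
After iteration 2: step = 4, val = 8
After iteration 3: step = 6, val = 48
After iteration 4: step = 8, val = 384
Loop ends.

Final answer: 384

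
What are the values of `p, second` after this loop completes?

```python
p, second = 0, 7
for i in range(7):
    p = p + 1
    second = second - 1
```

Let's trace through this code step by step.

Initialize: p = 0
Initialize: second = 7
Entering loop: for i in range(7):
After iteration 1: i = 0, p = 1, second = 6
After iteration 2: i = 1, p = 2, second = 5
After iteration 3: i = 2, p = 3, second = 4
After iteration 4: i = 3, p = 4, second = 3
After iteration 5: i = 4, p = 5, second = 2
After iteration 6: i = 5, p = 6, second = 1
After iteration 7: i = 6, p = 7, second = 0
Loop ends.

Final answer: 7, 0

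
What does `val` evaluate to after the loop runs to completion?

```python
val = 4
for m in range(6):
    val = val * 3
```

Let's trace through this code step by step.

Initialize: val = 4
Entering loop: for m in range(6):
After iteration 1: m = 0, val = 12
After iteration 2: m = 1, val = 36
After iteration 3: m = 2, val = 108
After iteration 4: m = 3, val = 324
After iteration 5: m = 4, val = 972
After iteration 6: m = 5, val = 2916
Loop ends.

Final answer: 2916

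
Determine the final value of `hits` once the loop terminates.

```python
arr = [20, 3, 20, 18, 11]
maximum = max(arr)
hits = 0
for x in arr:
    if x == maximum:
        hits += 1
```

Let's trace through this code step by step.

Initialize: arr = [20, 3, 20, 18, 11]
Initialize: maximum = 20
Initialize: hits = 0
Entering loop: for x in arr:
After iteration 1: x = 20, hits = 1
After iteration 2: x = 3, hits = 1
After iteration 3: x = 20, hits = 2
After iteration 4: x = 18, hits = 2
After iteration 5: x = 11, hits = 2
Loop ends.

Final answer: 2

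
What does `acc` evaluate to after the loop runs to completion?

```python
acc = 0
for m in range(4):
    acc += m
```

Let's trace through this code step by step.

Initialize: acc = 0
Entering loop: for m in range(4):
After iteration 1: m = 0, acc = 0
After iteration 2: m = 1, acc = 1
After iteration 3: m = 2, acc = 3
After iteration 4: m = 3, acc = 6
Loop ends.

Final answer: 6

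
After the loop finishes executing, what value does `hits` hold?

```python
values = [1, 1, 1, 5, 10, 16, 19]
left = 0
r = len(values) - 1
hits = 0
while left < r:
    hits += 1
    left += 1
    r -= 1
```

Let's trace through this code step by step.

Initialize: values = [1, 1, 1, 5, 10, 16, 19]
Initialize: left = 0
Initialize: r = 6
Initialize: hits = 0
Entering loop: while left < r:
After iteration 1: left = 1, r = 5, hits = 1
After iteration 2: left = 2, r = 4, hits = 2
After iteration 3: left = 3, r = 3, hits = 3
Loop ends.

Final answer: 3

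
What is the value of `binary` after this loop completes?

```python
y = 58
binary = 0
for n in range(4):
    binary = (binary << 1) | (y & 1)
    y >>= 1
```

Let's trace through this code step by step.

Initialize: y = 58
Initialize: binary = 0
Entering loop: for n in range(4):
After iteration 1: n = 0, y = 29, binary = 0
After iteration 2: n = 1, y = 14, binary = 1
After iteration 3: n = 2, y = 7, binary = 2
After iteration 4: n = 3, y = 3, binary = 5
Loop ends.

Final answer: 5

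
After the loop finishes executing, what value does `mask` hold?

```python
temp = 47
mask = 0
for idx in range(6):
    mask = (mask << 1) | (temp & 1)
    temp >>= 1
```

Let's trace through this code step by step.

Initialize: temp = 47
Initialize: mask = 0
Entering loop: for idx in range(6):
After iteration 1: idx = 0, temp = 23, mask = 1
After iteration 2: idx = 1, temp = 11, mask = 3
After iteration 3: idx = 2, temp = 5, mask = 7
After iteration 4: idx = 3, temp = 2, mask = 15
After iteration 5: idx = 4, temp = 1, mask = 30
After iteration 6: idx = 5, temp = 0, mask = 61
Loop ends.

Final answer: 61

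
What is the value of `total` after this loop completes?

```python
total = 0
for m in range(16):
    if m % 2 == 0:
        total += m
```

Let's trace through this code step by step.

Initialize: total = 0
Entering loop: for m in range(16):
After iteration 1: m = 0, total = 0
After iteration 2: m = 1, total = 0
After iteration 3: m = 2, total = 2
After iteration 4: m = 3, total = 2
After iteration 5: m = 4, total = 6
After iteration 6: m = 5, total = 6
After iteration 7: m = 6, total = 12
After iteration 8: m = 7, total = 12
After iteration 9: m = 8, total = 20
After iteration 10: m = 9, total = 20
After iteration 11: m = 10, total = 30
After iteration 12: m = 11, total = 30
After iteration 13: m = 12, total = 42
After iteration 14: m = 13, total = 42
After iteration 15: m = 14, total = 56
After iteration 16: m = 15, total = 56
Loop ends.

Final answer: 56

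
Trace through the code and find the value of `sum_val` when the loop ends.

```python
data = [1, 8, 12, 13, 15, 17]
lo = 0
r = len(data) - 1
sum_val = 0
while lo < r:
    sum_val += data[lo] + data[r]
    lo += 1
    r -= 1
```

Let's trace through this code step by step.

Initialize: data = [1, 8, 12, 13, 15, 17]
Initialize: lo = 0
Initialize: r = 5
Initialize: sum_val = 0
Entering loop: while lo < r:
After iteration 1: lo = 1, r = 4, sum_val = 18
After iteration 2: lo = 2, r = 3, sum_val = 41
After iteration 3: lo = 3, r = 2, sum_val = 66
Loop ends.

Final answer: 66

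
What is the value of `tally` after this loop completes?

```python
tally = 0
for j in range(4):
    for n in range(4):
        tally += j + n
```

Let's trace through this code step by step.

Initialize: tally = 0
Entering loop: for j in range(4):
After iteration 1: j = 0, tally = 6
After iteration 2: j = 1, tally = 16
After iteration 3: j = 2, tally = 30
After iteration 4: j = 3, tally = 48
Loop ends.

Final answer: 48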